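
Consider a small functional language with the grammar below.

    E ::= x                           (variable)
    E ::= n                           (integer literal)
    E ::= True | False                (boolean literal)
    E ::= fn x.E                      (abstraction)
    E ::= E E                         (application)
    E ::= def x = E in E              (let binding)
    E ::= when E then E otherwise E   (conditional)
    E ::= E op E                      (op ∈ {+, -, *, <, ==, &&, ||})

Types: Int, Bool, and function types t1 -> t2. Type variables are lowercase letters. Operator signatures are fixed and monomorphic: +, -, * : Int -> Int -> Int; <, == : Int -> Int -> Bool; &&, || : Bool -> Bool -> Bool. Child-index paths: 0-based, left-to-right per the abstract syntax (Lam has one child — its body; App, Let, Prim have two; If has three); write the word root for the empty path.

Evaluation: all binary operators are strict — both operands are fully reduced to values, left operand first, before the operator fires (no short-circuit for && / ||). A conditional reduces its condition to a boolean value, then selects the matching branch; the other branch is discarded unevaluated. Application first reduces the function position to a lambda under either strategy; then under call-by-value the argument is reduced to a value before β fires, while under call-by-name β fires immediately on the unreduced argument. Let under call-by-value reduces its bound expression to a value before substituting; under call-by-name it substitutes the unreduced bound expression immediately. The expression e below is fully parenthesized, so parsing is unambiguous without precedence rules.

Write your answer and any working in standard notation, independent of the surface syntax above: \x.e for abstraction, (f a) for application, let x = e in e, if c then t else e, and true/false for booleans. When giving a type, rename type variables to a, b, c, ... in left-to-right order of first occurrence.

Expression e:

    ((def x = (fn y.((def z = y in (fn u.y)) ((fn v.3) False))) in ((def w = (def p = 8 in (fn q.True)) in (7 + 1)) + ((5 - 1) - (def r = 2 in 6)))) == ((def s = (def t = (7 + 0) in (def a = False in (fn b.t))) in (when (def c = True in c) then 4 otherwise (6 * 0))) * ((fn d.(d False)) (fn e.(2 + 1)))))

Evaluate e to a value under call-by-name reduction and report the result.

Trace:
step 0: ((let x = (\y.((let z = y in (\u.y)) ((\v.3) false))) in ((let w = (let p = 8 in (\q.true)) in (7 + 1)) + ((5 - 1) - (let r = 2 in 6)))) == ((let s = (let t = (7 + 0) in (let a = false in (\b.t))) in (if (let c = true in c) then 4 else (6 * 0))) * ((\d.(d false)) (\e.(2 + 1)))))
step 1: [let@0] (((let w = (let p = 8 in (\q.true)) in (7 + 1)) + ((5 - 1) - (let r = 2 in 6))) == ((let s = (let t = (7 + 0) in (let a = false in (\b.t))) in (if (let c = true in c) then 4 else (6 * 0))) * ((\d.(d false)) (\e.(2 + 1)))))
step 2: [let@0.0] (((7 + 1) + ((5 - 1) - (let r = 2 in 6))) == ((let s = (let t = (7 + 0) in (let a = false in (\b.t))) in (if (let c = true in c) then 4 else (6 * 0))) * ((\d.(d false)) (\e.(2 + 1)))))
step 3: [delta@0.0] ((8 + ((5 - 1) - (let r = 2 in 6))) == ((let s = (let t = (7 + 0) in (let a = false in (\b.t))) in (if (let c = true in c) then 4 else (6 * 0))) * ((\d.(d false)) (\e.(2 + 1)))))
step 4: [delta@0.1.0] ((8 + (4 - (let r = 2 in 6))) == ((let s = (let t = (7 + 0) in (let a = false in (\b.t))) in (if (let c = true in c) then 4 else (6 * 0))) * ((\d.(d false)) (\e.(2 + 1)))))
step 5: [let@0.1.1] ((8 + (4 - 6)) == ((let s = (let t = (7 + 0) in (let a = false in (\b.t))) in (if (let c = true in c) then 4 else (6 * 0))) * ((\d.(d false)) (\e.(2 + 1)))))
step 6: [delta@0.1] ((8 + -2) == ((let s = (let t = (7 + 0) in (let a = false in (\b.t))) in (if (let c = true in c) then 4 else (6 * 0))) * ((\d.(d false)) (\e.(2 + 1)))))
step 7: [delta@0] (6 == ((let s = (let t = (7 + 0) in (let a = false in (\b.t))) in (if (let c = true in c) then 4 else (6 * 0))) * ((\d.(d false)) (\e.(2 + 1)))))
step 8: [let@1.0] (6 == ((if (let c = true in c) then 4 else (6 * 0)) * ((\d.(d false)) (\e.(2 + 1)))))
step 9: [let@1.0.0] (6 == ((if true then 4 else (6 * 0)) * ((\d.(d false)) (\e.(2 + 1)))))
step 10: [if@1.0] (6 == (4 * ((\d.(d false)) (\e.(2 + 1)))))
step 11: [beta@1.1] (6 == (4 * ((\e.(2 + 1)) false)))
step 12: [beta@1.1] (6 == (4 * (2 + 1)))
step 13: [delta@1.1] (6 == (4 * 3))
step 14: [delta@1] (6 == 12)
step 15: [delta@root] false

Answer: false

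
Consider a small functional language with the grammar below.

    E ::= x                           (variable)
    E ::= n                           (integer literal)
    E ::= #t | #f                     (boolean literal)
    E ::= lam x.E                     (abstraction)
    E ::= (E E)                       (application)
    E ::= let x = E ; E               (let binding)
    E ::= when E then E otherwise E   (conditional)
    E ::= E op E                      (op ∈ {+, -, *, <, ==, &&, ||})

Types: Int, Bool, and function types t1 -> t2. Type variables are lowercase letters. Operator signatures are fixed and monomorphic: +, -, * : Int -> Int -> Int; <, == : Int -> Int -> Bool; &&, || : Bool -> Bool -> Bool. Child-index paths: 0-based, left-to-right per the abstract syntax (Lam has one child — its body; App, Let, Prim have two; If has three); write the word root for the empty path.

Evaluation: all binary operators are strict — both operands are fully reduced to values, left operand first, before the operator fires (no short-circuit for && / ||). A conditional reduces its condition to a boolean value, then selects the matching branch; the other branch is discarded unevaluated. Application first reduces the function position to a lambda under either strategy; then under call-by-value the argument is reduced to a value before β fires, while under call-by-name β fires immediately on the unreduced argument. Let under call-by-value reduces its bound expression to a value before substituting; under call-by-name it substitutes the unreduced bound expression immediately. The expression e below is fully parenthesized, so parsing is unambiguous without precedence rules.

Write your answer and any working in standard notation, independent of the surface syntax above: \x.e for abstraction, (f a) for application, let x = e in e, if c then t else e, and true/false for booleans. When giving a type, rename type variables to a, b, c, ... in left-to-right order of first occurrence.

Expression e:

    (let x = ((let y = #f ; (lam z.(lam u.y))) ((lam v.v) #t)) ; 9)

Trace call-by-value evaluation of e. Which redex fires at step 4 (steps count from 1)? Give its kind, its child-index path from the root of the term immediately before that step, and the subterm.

Answer: let at root : (let x = (\u.false) in 9)

Trace:
step 0: (let x = ((let y = false in (\z.(\u.y))) ((\v.v) true)) in 9)
step 1: [let@0.0] (let x = ((\z.(\u.false)) ((\v.v) true)) in 9)
step 2: [beta@0.1] (let x = ((\z.(\u.false)) true) in 9)
step 3: [beta@0] (let x = (\u.false) in 9)
step 4: [let@root] 9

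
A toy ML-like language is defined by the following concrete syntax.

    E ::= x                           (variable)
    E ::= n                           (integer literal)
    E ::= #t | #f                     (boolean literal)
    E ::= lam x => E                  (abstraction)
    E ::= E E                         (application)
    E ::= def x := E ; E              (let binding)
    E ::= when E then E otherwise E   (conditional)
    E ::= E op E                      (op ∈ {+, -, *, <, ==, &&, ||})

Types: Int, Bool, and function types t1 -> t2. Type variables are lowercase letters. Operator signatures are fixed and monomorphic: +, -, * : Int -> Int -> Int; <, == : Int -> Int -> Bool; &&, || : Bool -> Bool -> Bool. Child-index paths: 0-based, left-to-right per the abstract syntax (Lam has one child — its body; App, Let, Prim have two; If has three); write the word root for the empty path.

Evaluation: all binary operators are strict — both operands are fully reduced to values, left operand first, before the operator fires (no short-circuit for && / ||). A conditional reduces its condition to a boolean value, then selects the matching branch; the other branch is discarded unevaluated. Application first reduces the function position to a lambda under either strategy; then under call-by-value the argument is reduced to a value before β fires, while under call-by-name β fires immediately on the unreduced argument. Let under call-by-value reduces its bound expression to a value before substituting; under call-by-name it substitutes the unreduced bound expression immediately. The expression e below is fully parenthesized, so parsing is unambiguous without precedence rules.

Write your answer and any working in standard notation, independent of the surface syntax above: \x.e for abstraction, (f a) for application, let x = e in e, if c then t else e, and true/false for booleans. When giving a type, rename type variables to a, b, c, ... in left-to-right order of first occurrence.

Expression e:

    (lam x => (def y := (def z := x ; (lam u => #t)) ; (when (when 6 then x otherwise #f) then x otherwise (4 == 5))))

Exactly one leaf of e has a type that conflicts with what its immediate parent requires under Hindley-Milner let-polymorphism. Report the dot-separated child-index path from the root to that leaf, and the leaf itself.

Working:
x : a
let z : a
\u._ : b -> Bool
let y : forall. b -> Bool
  unify Int ~ Bool
  FAIL: mismatch Int ~ Bool

Answer: 0.1.0.0 : 6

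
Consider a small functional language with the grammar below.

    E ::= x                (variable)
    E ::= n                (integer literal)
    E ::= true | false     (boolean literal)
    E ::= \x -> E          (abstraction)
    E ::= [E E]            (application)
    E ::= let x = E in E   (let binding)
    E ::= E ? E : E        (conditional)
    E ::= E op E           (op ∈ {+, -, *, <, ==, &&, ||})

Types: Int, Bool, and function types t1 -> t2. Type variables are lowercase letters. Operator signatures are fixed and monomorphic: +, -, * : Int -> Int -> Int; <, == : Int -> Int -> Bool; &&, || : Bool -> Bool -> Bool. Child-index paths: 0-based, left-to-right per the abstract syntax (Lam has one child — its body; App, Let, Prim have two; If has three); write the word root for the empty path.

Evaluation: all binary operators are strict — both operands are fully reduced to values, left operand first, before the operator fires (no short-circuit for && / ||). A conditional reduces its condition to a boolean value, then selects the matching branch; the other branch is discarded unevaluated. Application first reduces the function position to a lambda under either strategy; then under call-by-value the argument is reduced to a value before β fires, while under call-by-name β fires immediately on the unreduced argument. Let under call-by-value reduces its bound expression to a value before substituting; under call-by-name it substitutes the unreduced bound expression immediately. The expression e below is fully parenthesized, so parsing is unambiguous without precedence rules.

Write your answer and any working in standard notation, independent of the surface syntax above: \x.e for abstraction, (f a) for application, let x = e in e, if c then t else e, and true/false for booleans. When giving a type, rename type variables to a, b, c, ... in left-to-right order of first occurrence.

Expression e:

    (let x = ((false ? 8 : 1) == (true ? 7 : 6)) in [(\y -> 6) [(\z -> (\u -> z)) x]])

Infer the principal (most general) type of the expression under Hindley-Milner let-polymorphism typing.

Answer: Int

Derivation:
  unify Bool ~ Bool
  unify Int ~ Int
  unify Int ~ Int
  unify Bool ~ Bool
  unify Int ~ Int
  unify Int ~ Int
let x : Bool
\y._ : a -> Int
z : b
\u._ : c -> b
\z._ : b -> c -> b
x : Bool
  unify b -> c -> b ~ Bool -> d
  unify b ~ Bool
  unify c -> Bool ~ d
_ _ : c -> Bool
  unify a -> Int ~ (c -> Bool) -> e
  unify a ~ c -> Bool
  unify Int ~ e
_ _ : Int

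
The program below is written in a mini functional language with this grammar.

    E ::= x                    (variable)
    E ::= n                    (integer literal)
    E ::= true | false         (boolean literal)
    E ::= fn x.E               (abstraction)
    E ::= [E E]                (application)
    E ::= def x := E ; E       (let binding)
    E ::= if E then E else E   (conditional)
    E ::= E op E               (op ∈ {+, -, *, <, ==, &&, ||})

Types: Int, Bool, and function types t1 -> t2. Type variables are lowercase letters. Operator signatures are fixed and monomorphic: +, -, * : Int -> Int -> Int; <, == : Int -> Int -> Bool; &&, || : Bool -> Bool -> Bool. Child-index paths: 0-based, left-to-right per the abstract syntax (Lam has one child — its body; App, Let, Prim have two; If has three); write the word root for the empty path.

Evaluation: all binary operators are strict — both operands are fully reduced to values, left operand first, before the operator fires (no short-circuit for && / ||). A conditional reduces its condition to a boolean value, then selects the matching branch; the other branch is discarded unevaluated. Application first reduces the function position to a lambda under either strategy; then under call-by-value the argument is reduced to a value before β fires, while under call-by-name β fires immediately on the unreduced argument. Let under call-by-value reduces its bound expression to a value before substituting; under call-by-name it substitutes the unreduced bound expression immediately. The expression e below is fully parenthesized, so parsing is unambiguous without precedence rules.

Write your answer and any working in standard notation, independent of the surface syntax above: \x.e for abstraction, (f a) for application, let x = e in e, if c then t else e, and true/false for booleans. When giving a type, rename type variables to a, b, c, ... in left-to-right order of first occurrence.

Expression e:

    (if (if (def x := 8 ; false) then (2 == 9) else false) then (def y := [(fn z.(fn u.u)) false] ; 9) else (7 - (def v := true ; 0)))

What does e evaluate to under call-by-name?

Derivation:
step 0: (if (if (let x = 8 in false) then (2 == 9) else false) then (let y = ((\z.(\u.u)) false) in 9) else (7 - (let v = true in 0)))
step 1: [let@0.0] (if (if false then (2 == 9) else false) then (let y = ((\z.(\u.u)) false) in 9) else (7 - (let v = true in 0)))
step 2: [if@0] (if false then (let y = ((\z.(\u.u)) false) in 9) else (7 - (let v = true in 0)))
step 3: [if@root] (7 - (let v = true in 0))
step 4: [let@1] (7 - 0)
step 5: [delta@root] 7

Answer: 7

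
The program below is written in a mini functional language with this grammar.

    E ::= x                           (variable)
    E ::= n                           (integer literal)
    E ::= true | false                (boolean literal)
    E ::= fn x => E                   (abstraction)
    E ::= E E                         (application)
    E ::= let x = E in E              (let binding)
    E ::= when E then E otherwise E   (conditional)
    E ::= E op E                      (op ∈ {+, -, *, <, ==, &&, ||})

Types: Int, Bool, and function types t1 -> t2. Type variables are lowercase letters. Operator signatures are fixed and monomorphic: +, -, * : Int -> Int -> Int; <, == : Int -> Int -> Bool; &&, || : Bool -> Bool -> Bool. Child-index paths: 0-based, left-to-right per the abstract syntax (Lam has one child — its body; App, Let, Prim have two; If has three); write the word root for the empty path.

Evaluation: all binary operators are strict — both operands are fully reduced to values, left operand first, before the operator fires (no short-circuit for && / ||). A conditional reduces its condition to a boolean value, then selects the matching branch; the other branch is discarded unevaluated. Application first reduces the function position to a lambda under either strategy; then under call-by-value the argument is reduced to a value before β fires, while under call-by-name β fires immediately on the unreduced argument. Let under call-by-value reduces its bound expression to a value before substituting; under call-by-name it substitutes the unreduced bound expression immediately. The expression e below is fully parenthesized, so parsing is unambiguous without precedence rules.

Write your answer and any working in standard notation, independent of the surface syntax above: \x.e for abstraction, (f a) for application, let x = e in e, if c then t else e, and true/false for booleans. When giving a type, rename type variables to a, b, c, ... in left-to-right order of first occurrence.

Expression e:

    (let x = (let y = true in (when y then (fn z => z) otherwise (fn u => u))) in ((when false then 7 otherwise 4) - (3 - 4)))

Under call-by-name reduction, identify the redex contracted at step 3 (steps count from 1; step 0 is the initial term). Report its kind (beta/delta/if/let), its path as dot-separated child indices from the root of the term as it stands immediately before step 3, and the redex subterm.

Derivation:
step 0: (let x = (let y = true in (if y then (\z.z) else (\u.u))) in ((if false then 7 else 4) - (3 - 4)))
step 1: [let@root] ((if false then 7 else 4) - (3 - 4))
step 2: [if@0] (4 - (3 - 4))
step 3: [delta@1] (4 - -1)

Answer: delta at 1 : (3 - 4)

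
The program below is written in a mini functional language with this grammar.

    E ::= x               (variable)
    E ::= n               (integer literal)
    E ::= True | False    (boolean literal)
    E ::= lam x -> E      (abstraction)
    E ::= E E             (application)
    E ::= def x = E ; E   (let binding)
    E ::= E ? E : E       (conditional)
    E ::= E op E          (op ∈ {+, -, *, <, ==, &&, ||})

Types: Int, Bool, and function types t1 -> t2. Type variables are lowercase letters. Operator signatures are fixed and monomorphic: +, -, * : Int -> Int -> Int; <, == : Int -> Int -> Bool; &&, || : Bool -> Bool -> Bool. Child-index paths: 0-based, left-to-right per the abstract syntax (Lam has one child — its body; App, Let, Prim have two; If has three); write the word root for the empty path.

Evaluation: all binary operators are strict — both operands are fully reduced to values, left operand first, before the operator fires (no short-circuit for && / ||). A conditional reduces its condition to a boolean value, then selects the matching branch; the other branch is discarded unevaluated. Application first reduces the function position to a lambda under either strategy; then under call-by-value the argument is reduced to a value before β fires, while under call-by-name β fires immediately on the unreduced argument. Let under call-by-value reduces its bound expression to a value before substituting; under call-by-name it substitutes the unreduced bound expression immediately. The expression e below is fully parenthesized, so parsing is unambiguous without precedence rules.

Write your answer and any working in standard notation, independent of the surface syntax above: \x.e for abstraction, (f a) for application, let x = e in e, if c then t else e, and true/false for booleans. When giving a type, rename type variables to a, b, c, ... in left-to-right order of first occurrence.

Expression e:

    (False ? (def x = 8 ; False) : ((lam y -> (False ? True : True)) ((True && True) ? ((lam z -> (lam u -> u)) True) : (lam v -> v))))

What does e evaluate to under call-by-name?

Working:
step 0: (if false then (let x = 8 in false) else ((\y.(if false then true else true)) (if (true && true) then ((\z.(\u.u)) true) else (\v.v))))
step 1: [if@root] ((\y.(if false then true else true)) (if (true && true) then ((\z.(\u.u)) true) else (\v.v)))
step 2: [beta@root] (if false then true else true)
step 3: [if@root] true

Answer: true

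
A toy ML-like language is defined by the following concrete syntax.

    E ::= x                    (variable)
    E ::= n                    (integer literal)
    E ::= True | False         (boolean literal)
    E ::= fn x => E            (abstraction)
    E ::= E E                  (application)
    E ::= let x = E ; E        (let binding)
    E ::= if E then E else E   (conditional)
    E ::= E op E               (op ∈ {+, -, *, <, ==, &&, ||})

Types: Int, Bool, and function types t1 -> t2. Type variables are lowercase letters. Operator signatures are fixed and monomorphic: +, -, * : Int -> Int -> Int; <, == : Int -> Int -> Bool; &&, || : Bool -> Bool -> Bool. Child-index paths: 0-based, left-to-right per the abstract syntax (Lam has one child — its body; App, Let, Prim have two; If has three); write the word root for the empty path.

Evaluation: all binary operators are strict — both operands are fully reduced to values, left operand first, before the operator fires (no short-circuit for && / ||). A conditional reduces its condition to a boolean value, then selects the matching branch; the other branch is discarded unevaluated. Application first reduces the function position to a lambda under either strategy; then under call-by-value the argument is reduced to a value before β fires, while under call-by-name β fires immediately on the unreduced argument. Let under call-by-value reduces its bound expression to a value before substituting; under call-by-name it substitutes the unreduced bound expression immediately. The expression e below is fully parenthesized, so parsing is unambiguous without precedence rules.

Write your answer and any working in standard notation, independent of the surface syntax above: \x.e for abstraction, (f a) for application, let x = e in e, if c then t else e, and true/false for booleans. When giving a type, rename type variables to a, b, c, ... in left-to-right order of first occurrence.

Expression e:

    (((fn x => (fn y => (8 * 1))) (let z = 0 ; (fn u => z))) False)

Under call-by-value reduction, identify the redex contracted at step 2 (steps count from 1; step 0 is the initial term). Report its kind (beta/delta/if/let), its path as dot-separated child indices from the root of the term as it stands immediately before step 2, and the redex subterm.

Trace:
step 0: (((\x.(\y.(8 * 1))) (let z = 0 in (\u.z))) false)
step 1: [let@0.1] (((\x.(\y.(8 * 1))) (\u.0)) false)
step 2: [beta@0] ((\y.(8 * 1)) false)

Answer: beta at 0 : ((\x.(\y.(8 * 1))) (\u.0))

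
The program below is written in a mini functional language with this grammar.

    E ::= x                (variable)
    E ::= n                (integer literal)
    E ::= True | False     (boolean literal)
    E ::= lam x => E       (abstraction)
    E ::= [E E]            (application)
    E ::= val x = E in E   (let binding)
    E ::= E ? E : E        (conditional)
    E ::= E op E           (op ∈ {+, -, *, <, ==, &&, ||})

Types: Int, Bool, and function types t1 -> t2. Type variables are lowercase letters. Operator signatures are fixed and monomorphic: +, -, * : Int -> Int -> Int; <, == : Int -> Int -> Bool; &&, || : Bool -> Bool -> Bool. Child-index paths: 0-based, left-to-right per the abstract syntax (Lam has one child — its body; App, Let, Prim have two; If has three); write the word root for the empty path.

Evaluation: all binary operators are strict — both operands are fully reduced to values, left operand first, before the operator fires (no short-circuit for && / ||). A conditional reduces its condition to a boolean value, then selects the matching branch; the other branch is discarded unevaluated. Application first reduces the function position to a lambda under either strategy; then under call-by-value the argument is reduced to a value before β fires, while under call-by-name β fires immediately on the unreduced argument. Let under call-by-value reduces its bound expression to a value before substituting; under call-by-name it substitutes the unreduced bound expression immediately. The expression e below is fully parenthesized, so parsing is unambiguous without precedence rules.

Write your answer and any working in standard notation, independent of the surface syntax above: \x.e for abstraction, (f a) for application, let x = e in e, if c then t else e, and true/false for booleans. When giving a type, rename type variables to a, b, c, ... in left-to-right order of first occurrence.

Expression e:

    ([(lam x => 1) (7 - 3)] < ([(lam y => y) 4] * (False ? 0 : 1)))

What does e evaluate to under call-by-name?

Answer: true

Derivation:
step 0: (((\x.1) (7 - 3)) < (((\y.y) 4) * (if false then 0 else 1)))
step 1: [beta@0] (1 < (((\y.y) 4) * (if false then 0 else 1)))
step 2: [beta@1.0] (1 < (4 * (if false then 0 else 1)))
step 3: [if@1.1] (1 < (4 * 1))
step 4: [delta@1] (1 < 4)
step 5: [delta@root] true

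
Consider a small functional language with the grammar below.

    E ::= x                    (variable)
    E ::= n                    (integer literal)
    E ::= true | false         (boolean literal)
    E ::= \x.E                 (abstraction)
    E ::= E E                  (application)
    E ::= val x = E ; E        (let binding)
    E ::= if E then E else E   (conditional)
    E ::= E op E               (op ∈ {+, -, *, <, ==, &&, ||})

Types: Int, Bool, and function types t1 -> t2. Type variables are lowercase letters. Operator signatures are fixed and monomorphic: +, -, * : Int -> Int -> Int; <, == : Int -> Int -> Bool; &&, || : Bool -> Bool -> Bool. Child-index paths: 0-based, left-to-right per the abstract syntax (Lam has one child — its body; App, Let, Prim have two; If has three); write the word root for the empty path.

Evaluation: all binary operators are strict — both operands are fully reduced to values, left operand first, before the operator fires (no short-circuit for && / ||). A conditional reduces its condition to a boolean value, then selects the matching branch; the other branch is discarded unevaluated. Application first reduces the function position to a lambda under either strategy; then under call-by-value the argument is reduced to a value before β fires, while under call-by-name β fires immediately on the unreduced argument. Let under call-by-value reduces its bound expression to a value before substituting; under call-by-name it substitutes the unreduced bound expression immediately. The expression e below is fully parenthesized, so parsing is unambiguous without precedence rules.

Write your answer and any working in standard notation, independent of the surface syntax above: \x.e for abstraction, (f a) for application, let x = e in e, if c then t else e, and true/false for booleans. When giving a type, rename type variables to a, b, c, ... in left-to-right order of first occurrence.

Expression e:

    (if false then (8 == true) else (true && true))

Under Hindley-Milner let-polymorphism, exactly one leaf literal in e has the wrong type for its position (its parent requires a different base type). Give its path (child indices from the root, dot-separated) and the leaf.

Answer: 1.1 : true

Working:
  unify Bool ~ Bool
  unify Int ~ Int
  unify Bool ~ Int
  FAIL: mismatch Bool ~ Int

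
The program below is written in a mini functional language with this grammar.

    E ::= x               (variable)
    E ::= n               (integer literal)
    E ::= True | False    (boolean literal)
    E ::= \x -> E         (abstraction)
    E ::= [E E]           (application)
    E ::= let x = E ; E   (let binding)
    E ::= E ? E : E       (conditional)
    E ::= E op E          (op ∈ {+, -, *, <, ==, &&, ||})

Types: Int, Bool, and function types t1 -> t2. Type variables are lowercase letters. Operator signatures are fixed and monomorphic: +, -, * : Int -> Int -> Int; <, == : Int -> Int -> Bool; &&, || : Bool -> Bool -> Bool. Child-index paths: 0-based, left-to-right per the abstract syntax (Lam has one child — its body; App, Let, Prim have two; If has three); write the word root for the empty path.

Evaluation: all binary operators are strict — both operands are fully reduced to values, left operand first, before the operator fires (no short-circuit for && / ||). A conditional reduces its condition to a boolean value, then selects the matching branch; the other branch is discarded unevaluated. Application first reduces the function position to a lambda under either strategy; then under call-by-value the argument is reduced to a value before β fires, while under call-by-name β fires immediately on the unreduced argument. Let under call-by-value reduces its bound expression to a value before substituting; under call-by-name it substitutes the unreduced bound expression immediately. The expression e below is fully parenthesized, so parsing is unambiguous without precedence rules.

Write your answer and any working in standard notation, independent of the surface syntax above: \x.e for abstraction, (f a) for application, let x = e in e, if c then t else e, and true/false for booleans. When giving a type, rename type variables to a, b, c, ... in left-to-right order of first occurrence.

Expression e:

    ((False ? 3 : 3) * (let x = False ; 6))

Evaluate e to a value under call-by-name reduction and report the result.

Answer: 18

Trace:
step 0: ((if false then 3 else 3) * (let x = false in 6))
step 1: [if@0] (3 * (let x = false in 6))
step 2: [let@1] (3 * 6)
step 3: [delta@root] 18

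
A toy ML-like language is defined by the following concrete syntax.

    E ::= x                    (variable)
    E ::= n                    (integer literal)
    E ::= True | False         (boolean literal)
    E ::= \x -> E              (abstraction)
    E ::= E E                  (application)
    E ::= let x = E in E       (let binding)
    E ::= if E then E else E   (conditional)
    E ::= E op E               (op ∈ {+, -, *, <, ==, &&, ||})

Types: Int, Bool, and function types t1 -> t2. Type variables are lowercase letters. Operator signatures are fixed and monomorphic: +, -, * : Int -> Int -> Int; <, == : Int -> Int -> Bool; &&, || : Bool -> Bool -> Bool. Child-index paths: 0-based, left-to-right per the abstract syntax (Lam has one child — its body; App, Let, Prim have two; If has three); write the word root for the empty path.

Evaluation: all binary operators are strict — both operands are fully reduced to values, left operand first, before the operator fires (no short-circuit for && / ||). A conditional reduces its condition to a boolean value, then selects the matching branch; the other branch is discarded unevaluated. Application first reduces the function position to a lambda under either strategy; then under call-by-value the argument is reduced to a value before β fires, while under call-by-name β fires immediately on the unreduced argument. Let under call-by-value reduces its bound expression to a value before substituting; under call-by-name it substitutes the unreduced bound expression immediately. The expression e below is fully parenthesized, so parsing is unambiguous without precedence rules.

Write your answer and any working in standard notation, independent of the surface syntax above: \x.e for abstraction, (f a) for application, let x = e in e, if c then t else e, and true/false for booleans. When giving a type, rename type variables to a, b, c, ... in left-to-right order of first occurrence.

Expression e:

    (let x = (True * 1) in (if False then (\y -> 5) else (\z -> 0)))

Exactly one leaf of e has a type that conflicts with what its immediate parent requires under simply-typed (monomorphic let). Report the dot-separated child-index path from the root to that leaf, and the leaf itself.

Answer: 0.0 : true

Trace:
  unify Bool ~ Int
  FAIL: mismatch Bool ~ Int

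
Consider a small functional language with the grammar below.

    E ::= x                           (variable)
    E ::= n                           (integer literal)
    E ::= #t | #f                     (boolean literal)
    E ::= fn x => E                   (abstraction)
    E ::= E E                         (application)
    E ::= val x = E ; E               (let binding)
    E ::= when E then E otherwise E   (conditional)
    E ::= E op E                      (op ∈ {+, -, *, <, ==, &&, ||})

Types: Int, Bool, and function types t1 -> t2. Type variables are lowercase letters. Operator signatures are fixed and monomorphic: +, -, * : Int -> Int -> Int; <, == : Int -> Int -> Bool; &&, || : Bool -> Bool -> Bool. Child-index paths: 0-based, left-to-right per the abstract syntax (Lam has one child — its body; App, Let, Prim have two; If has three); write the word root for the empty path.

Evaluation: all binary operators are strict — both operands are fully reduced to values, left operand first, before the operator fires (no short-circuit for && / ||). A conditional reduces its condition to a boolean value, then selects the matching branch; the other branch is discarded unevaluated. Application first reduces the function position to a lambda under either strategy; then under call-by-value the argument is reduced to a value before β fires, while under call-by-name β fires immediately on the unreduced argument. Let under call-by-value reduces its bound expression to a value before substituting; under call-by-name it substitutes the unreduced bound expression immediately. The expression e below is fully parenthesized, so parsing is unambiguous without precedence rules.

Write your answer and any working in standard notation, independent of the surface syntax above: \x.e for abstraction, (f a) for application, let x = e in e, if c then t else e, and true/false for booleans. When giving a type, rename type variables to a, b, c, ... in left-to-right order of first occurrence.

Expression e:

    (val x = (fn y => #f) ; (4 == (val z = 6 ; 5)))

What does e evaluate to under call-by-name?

Working:
step 0: (let x = (\y.false) in (4 == (let z = 6 in 5)))
step 1: [let@root] (4 == (let z = 6 in 5))
step 2: [let@1] (4 == 5)
step 3: [delta@root] false

Answer: false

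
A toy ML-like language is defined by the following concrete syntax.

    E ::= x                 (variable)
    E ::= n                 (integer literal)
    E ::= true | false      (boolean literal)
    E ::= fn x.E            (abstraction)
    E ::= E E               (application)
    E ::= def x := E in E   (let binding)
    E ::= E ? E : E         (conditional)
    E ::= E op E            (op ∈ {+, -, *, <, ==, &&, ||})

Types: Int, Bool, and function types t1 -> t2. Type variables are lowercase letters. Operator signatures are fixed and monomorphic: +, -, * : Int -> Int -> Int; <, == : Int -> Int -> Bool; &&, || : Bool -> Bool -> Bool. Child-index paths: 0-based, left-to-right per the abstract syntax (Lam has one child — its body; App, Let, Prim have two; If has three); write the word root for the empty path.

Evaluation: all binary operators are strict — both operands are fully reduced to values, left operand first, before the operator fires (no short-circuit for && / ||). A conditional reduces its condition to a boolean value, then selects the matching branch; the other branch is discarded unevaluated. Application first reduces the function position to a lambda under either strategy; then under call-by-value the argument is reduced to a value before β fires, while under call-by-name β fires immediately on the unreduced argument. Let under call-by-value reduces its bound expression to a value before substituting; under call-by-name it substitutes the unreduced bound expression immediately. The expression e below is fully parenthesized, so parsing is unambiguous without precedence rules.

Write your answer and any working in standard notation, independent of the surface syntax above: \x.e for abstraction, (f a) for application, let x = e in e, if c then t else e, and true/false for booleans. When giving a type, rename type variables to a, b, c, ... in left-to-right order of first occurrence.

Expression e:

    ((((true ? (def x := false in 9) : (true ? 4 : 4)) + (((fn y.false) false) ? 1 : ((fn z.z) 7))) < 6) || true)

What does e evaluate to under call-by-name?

Trace:
step 0: ((((if true then (let x = false in 9) else (if true then 4 else 4)) + (if ((\y.false) false) then 1 else ((\z.z) 7))) < 6) || true)
step 1: [if@0.0.0] ((((let x = false in 9) + (if ((\y.false) false) then 1 else ((\z.z) 7))) < 6) || true)
step 2: [let@0.0.0] (((9 + (if ((\y.false) false) then 1 else ((\z.z) 7))) < 6) || true)
step 3: [beta@0.0.1.0] (((9 + (if false then 1 else ((\z.z) 7))) < 6) || true)
step 4: [if@0.0.1] (((9 + ((\z.z) 7)) < 6) || true)
step 5: [beta@0.0.1] (((9 + 7) < 6) || true)
step 6: [delta@0.0] ((16 < 6) || true)
step 7: [delta@0] (false || true)
step 8: [delta@root] true

Answer: true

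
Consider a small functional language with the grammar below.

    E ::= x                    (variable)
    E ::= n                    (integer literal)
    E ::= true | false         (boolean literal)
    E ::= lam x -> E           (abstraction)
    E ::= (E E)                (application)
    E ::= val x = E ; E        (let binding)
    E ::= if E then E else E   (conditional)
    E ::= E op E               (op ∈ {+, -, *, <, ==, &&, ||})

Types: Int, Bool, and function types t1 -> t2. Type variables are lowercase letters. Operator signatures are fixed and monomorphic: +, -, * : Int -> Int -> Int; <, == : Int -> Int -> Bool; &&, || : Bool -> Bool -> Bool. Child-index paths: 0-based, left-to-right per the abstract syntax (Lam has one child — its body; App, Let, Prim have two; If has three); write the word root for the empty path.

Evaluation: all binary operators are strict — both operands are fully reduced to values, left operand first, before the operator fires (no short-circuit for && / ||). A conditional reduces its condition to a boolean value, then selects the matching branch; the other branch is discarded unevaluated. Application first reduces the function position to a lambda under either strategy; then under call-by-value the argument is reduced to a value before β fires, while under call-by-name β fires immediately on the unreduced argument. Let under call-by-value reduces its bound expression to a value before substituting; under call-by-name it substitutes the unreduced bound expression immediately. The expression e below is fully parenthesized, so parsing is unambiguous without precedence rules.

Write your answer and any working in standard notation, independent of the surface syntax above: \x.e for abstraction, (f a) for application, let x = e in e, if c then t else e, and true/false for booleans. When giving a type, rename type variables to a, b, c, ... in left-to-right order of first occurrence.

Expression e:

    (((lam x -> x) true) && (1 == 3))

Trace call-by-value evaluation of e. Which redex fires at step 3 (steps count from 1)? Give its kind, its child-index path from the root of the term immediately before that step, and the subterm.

Answer: delta at root : (true && false)

Trace:
step 0: (((\x.x) true) && (1 == 3))
step 1: [beta@0] (true && (1 == 3))
step 2: [delta@1] (true && false)
step 3: [delta@root] false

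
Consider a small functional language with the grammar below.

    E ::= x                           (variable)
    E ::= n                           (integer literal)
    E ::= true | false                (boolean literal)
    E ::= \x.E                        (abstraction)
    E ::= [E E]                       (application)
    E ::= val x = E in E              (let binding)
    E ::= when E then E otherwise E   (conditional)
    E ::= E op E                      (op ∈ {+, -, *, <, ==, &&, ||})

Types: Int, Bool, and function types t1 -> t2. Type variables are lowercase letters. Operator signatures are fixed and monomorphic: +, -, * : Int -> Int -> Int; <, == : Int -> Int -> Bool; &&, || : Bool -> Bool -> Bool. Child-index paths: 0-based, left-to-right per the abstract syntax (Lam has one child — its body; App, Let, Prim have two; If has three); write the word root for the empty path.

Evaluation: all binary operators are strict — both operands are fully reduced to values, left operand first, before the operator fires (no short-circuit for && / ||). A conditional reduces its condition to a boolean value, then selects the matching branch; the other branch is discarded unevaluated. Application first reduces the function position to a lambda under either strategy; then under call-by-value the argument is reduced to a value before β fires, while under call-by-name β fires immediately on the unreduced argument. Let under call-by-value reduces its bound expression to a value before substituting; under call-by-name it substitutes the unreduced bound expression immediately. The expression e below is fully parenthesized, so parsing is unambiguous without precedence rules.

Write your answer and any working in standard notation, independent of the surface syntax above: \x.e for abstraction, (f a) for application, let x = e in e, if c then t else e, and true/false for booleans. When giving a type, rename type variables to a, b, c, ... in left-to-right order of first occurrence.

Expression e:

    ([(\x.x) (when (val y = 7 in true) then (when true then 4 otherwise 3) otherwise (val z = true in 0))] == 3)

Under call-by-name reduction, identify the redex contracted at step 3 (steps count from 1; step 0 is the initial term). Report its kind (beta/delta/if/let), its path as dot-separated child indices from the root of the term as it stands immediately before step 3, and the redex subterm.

Answer: if at 0 : (if true then (if true then 4 else 3) else (let z = true in 0))

Working:
step 0: (((\x.x) (if (let y = 7 in true) then (if true then 4 else 3) else (let z = true in 0))) == 3)
step 1: [beta@0] ((if (let y = 7 in true) then (if true then 4 else 3) else (let z = true in 0)) == 3)
step 2: [let@0.0] ((if true then (if true then 4 else 3) else (let z = true in 0)) == 3)
step 3: [if@0] ((if true then 4 else 3) == 3)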